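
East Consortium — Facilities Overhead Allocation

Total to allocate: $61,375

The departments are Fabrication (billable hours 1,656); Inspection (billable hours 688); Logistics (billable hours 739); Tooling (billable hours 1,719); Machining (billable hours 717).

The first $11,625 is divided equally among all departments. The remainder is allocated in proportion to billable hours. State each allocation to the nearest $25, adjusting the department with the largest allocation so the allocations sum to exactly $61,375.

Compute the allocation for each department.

First tranche $11,625 split equally: $2,325 each.
Remainder $49,750 by billable hours (total 5,519): Fabrication 14,927.70 → $14,925; Inspection 6,201.85 → $6,200; Logistics 6,661.58 → $6,650; Tooling 15,495.61 → $15,500; Machining 6,463.26 → $6,475.
Totals: Fabrication $2,325 + $14,925 = $17,250; Inspection $2,325 + $6,200 = $8,525; Logistics $2,325 + $6,650 = $8,975; Tooling $2,325 + $15,500 = $17,825; Machining $2,325 + $6,475 = $8,800.

Fabrication: $17,250 | Inspection: $8,525 | Logistics: $8,975 | Tooling: $17,825 | Machining: $8,800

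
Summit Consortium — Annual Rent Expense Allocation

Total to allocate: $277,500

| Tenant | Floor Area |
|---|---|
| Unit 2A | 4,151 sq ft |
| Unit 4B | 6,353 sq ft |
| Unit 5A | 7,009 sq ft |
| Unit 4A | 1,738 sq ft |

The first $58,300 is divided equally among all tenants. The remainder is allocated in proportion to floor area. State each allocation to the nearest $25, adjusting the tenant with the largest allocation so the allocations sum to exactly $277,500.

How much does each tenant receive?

Equal tier: $58,300 ÷ 4 = $14,575 apiece.
Remainder $219,200 by floor area (total 19,251): Unit 2A 47,265.04 → $47,275; Unit 4B 72,337.94 → $72,350; Unit 5A 79,807.43 → $79,800; Unit 4A 19,789.60 → $19,800.
Rounding difference −$25 on remainder applied to Unit 5A.
Totals: Unit 2A $14,575 + $47,275 = $61,850; Unit 4B $14,575 + $72,350 = $86,925; Unit 5A $14,575 + $79,775 = $94,350; Unit 4A $14,575 + $19,800 = $34,375.

Unit 2A: $61,850 | Unit 4B: $86,925 | Unit 5A: $94,350 | Unit 4A: $34,375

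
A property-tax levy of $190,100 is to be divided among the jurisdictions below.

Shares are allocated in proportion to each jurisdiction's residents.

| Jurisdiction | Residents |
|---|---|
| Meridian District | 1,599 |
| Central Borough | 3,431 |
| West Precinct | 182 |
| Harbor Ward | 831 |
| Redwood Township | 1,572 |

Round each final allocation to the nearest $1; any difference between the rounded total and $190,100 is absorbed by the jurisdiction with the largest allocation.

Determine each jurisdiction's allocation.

Meridian District: $39,917 · Central Borough: $85,652 · West Precinct: $4,543 · Harbor Ward: $20,745 · Redwood Township: $39,243

Combined residents = 7,615.
Raw shares: Meridian District 1,599/7,615 × $190,100 = 39,917.26; Central Borough 3,431/7,615 × $190,100 = 85,651.10; West Precinct 182/7,615 × $190,100 = 4,543.43; Harbor Ward 831/7,615 × $190,100 = 20,744.99; Redwood Township 1,572/7,615 × $190,100 = 39,243.23.
Rounded to nearest $1: Meridian District $39,917; Central Borough $85,651; West Precinct $4,543; Harbor Ward $20,745; Redwood Township $39,243. Sum = $190,099.
Difference $190,100 − $190,099 = +$1 applied to largest allocation (Central Borough): Central Borough becomes $85,652.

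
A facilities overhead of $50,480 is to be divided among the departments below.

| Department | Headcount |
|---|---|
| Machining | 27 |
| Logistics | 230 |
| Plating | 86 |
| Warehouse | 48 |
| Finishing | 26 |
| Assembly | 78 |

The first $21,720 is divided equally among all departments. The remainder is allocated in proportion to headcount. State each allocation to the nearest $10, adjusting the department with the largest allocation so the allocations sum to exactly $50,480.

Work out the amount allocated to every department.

Machining: $5,190 | Logistics: $16,980 | Plating: $8,620 | Warehouse: $6,410 | Finishing: $5,130 | Assembly: $8,150

$21,720 shared equally gives $3,620 per department.
Remainder $28,760 by headcount (total 495): Machining 1,568.73 → $1,570; Logistics 13,363.23 → $13,360; Plating 4,996.69 → $5,000; Warehouse 2,788.85 → $2,790; Finishing 1,510.63 → $1,510; Assembly 4,531.88 → $4,530.
Totals: Machining $3,620 + $1,570 = $5,190; Logistics $3,620 + $13,360 = $16,980; Plating $3,620 + $5,000 = $8,620; Warehouse $3,620 + $2,790 = $6,410; Finishing $3,620 + $1,510 = $5,130; Assembly $3,620 + $4,530 = $8,150.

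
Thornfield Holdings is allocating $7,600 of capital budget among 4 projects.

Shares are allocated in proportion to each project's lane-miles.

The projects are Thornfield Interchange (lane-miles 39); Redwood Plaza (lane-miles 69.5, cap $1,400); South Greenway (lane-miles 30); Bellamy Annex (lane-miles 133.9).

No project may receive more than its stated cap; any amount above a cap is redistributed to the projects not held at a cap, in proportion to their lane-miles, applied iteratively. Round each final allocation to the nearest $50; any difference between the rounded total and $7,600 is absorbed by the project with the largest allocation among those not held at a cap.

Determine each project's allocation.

Lane-miles total: 272.4.
Pro-rata shares before constraints: Thornfield Interchange 1,088.11; Redwood Plaza 1,939.06; South Greenway 837.00; Bellamy Annex 3,735.83.
Held at cap: Redwood Plaza ($1,400); balance $6,200 reallocated over remaining lane-miles 202.9.
Shares after redistribution: Thornfield Interchange 1,191.72 → $1,200; South Greenway 916.71 → $900; Bellamy Annex 4,091.57 → $4,100.

Thornfield Interchange: $1,200; Redwood Plaza: $1,400; South Greenway: $900; Bellamy Annex: $4,100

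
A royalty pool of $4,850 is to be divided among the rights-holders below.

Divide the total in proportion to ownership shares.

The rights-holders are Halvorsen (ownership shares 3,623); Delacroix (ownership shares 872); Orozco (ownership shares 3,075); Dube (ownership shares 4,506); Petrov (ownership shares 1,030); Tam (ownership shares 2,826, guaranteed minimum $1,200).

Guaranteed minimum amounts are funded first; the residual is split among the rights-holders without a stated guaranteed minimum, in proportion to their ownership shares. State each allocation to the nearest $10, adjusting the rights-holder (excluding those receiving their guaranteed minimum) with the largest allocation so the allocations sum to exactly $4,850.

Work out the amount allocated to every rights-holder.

Minimums first: Tam $1,200. Remaining pool $3,650.
Remaining pool split over remaining ownership shares 13,106: Halvorsen 1,009.00 → $1,010; Delacroix 242.85 → $240; Orozco 856.38 → $860; Dube 1,254.91 → $1,250; Petrov 286.85 → $290.

Halvorsen: $1,010 | Delacroix: $240 | Orozco: $860 | Dube: $1,250 | Petrov: $290 | Tam: $1,200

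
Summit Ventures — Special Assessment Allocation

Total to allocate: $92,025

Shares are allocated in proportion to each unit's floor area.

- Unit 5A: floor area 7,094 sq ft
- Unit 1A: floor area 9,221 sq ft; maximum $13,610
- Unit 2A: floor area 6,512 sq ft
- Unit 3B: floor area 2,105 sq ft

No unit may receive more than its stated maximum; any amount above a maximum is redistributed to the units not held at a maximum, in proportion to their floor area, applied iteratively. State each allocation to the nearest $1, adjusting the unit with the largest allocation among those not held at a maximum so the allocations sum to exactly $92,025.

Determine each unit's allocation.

Unit 5A: $35,407 · Unit 1A: $13,610 · Unit 2A: $32,502 · Unit 3B: $10,506

Sum of floor area: 24,932.
Proportional shares (ignoring caps): Unit 5A 26,184.24; Unit 1A 34,035.08; Unit 2A 24,036.05; Unit 3B 7,769.64.
Capped: Unit 1A ($13,610); balance $78,415 reallocated over remaining floor area 15,711.
Redistributed shares: Unit 5A 35,406.79 → $35,407; Unit 2A 32,501.97 → $32,502; Unit 3B 10,506.24 → $10,506.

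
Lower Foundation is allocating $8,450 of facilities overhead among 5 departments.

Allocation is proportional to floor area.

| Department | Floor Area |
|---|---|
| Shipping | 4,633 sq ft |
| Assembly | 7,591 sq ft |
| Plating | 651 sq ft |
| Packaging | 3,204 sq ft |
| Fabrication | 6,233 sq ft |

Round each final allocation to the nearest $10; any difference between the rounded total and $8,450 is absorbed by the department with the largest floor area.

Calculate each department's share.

Shipping: $1,750; Assembly: $2,880; Plating: $250; Packaging: $1,210; Fabrication: $2,360

Total floor area = 22,312.
Unrounded shares: Shipping 4,633/22,312 × $8,450 = 1,754.61; Assembly 7,591/22,312 × $8,450 = 2,874.86; Plating 651/22,312 × $8,450 = 246.55; Packaging 3,204/22,312 × $8,450 = 1,213.42; Fabrication 6,233/22,312 × $8,450 = 2,360.56.
At nearest $10: Shipping $1,750; Assembly $2,870; Plating $250; Packaging $1,210; Fabrication $2,360. Sum = $8,440.
Difference $8,450 − $8,440 = +$10 applied to largest floor area (Assembly): Assembly becomes $2,880.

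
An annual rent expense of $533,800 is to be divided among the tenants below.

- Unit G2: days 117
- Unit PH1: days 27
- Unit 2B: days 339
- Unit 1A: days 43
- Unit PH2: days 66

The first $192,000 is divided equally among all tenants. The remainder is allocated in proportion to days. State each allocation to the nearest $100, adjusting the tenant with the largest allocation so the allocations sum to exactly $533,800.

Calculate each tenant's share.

Unit G2: $106,000; Unit PH1: $54,000; Unit 2B: $234,100; Unit 1A: $63,200; Unit PH2: $76,500

First tranche $192,000 split equally: $38,400 each.
Remainder $341,800 by days (total 592): Unit G2 67,551.69 → $67,600; Unit PH1 15,588.85 → $15,600; Unit 2B 195,726.69 → $195,700; Unit 1A 24,826.69 → $24,800; Unit PH2 38,106.08 → $38,100.
Totals: Unit G2 $38,400 + $67,600 = $106,000; Unit PH1 $38,400 + $15,600 = $54,000; Unit 2B $38,400 + $195,700 = $234,100; Unit 1A $38,400 + $24,800 = $63,200; Unit PH2 $38,400 + $38,100 = $76,500.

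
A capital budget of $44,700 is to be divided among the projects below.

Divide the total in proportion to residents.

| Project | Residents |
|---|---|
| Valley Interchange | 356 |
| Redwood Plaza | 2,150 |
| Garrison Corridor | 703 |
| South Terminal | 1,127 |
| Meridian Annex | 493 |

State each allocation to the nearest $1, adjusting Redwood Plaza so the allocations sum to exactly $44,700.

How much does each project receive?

Valley Interchange: $3,295; Redwood Plaza: $19,903; Garrison Corridor: $6,507; South Terminal: $10,432; Meridian Annex: $4,563

Residents total: 4,829.
Proportional shares: Valley Interchange 356/4,829 × $44,700 = 3,295.34; Redwood Plaza 2,150/4,829 × $44,700 = 19,901.64; Garrison Corridor 703/4,829 × $44,700 = 6,507.37; South Terminal 1,127/4,829 × $44,700 = 10,432.16; Meridian Annex 493/4,829 × $44,700 = 4,563.49.
After rounding ($1): Valley Interchange $3,295; Redwood Plaza $19,902; Garrison Corridor $6,507; South Terminal $10,432; Meridian Annex $4,563. Sum = $44,699.
Difference $44,700 − $44,699 = +$1 applied to Redwood Plaza: Redwood Plaza becomes $19,903.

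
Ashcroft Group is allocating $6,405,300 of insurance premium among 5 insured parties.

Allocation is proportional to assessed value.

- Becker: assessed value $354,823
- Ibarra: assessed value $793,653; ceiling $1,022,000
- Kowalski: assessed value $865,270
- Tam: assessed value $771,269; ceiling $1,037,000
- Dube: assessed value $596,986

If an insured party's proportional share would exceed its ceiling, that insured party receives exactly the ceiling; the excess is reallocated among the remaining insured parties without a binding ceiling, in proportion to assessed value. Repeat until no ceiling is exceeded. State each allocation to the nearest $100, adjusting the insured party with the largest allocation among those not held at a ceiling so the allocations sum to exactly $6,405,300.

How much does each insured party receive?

Becker: $848,700; Ibarra: $1,022,000; Kowalski: $2,069,700; Tam: $1,037,000; Dube: $1,427,900

Total assessed value = 3,382,001.
Proportional shares (ignoring caps): Becker 672,012.74; Ibarra 1,503,129.53; Kowalski 1,638,767.68; Tam 1,460,735.62; Dube 1,130,654.43.
Cap binds for Ibarra ($1,022,000), Tam ($1,037,000); remaining pool $4,346,300 reallocated over remaining assessed value 1,817,079.
Redistributed shares: Becker 848,706.75 → $848,700; Kowalski 2,069,653.00 → $2,069,700; Dube 1,427,940.26 → $1,427,900.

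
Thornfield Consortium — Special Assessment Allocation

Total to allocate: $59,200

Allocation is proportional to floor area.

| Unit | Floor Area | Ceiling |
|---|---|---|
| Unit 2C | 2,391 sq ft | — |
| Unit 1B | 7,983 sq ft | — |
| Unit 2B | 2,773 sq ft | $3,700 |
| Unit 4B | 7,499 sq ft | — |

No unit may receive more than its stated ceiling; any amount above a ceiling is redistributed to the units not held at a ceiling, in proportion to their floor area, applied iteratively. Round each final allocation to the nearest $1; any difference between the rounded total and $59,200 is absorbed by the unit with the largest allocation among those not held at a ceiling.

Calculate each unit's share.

Unit 2C: $7,425 | Unit 1B: $24,789 | Unit 2B: $3,700 | Unit 4B: $23,286

Total floor area = 20,646.
Pro-rata shares before constraints: Unit 2C 6,855.91; Unit 1B 22,890.32; Unit 2B 7,951.25; Unit 4B 21,502.51.
Held at cap: Unit 2B ($3,700); residual $55,500 reallocated over remaining floor area 17,873.
Shares after redistribution: Unit 2C 7,424.63 → $7,425; Unit 1B 24,789.15 → $24,789; Unit 4B 23,286.21 → $23,286.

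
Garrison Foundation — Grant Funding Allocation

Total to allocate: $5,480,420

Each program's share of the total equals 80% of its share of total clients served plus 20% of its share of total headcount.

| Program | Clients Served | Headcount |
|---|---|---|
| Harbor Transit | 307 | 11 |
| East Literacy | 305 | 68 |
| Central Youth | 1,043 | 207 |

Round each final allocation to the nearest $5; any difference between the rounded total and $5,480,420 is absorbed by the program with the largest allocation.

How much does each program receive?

Harbor Transit: $855,445 · East Literacy: $1,068,595 · Central Youth: $3,556,380

Totals — clients served 1,655, headcount 286.
Blended shares (80% clients served + 20% headcount): Harbor Transit 0.1561; East Literacy 0.1950; Central Youth 0.6489.
Raw shares: Harbor Transit 855,444.78; East Literacy 1,068,596.80; Central Youth 3,556,378.42.
After rounding ($5): Harbor Transit $855,445; East Literacy $1,068,595; Central Youth $3,556,380. Sum = $5,480,420.
Sum already equals the total — no adjustment.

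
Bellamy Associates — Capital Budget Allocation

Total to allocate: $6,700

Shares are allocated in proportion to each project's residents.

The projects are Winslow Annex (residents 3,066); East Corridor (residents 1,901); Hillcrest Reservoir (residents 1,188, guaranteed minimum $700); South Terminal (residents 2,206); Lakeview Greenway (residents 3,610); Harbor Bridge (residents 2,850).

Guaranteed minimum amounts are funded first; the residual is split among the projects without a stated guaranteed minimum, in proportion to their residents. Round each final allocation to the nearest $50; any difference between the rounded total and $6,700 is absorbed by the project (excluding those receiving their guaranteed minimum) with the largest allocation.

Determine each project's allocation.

Winslow Annex: $1,350 | East Corridor: $850 | Hillcrest Reservoir: $700 | South Terminal: $950 | Lakeview Greenway: $1,600 | Harbor Bridge: $1,250

Guaranteed amounts: Hillcrest Reservoir $700. Remaining pool $6,000.
Remaining pool split over remaining residents 13,633: Winslow Annex 1,349.37 → $1,350; East Corridor 836.65 → $850; South Terminal 970.88 → $950; Lakeview Greenway 1,588.79 → $1,600; Harbor Bridge 1,254.31 → $1,250.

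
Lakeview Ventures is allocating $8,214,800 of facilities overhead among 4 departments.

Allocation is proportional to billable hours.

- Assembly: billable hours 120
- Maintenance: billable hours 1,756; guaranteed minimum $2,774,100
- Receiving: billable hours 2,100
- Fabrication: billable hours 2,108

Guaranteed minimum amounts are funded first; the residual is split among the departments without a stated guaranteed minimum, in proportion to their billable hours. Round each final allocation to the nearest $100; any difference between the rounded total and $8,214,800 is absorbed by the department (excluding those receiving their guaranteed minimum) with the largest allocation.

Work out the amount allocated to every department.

Assembly: $150,900; Maintenance: $2,774,100; Receiving: $2,639,900; Fabrication: $2,649,900

Guaranteed amounts: Maintenance $2,774,100. Balance $5,440,700.
Balance split over remaining billable hours 4,328: Assembly 150,851.20 → $150,900; Receiving 2,639,896.03 → $2,639,900; Fabrication 2,649,952.77 → $2,650,000.
Rounding difference −$100 applied to Fabrication → $2,649,900.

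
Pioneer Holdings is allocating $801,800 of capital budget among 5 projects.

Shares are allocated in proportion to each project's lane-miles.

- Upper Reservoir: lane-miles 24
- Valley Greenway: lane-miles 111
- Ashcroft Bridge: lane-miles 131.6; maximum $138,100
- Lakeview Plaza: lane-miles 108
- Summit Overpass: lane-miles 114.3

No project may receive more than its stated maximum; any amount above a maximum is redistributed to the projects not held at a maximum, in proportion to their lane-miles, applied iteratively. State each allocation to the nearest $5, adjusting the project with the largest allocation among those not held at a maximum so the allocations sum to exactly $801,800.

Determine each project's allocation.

Combined lane-miles = 488.9.
Unconstrained shares: Upper Reservoir 39,360.20; Valley Greenway 182,040.91; Ashcroft Bridge 215,825.08; Lakeview Plaza 177,120.88; Summit Overpass 187,452.94.
Capped: Ashcroft Bridge ($138,100); residual $663,700 reallocated over remaining lane-miles 357.3.
Redistributed shares: Upper Reservoir 44,581.02 → $44,580; Valley Greenway 206,187.24 → $206,185; Lakeview Plaza 200,614.61 → $200,615; Summit Overpass 212,317.13 → $212,315.
Rounding difference +$5 applied to Summit Overpass → $212,320.

Upper Reservoir: $44,580 | Valley Greenway: $206,185 | Ashcroft Bridge: $138,100 | Lakeview Plaza: $200,615 | Summit Overpass: $212,320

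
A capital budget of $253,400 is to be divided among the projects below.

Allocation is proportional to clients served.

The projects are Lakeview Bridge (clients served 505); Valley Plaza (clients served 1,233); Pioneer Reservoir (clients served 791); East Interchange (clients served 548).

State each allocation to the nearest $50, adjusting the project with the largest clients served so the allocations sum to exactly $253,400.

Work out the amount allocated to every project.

Total clients served = 3,077.
Proportional shares: Lakeview Bridge 505/3,077 × $253,400 = 41,588.24; Valley Plaza 1,233/3,077 × $253,400 = 101,541.18; Pioneer Reservoir 791/3,077 × $253,400 = 65,141.18; East Interchange 548/3,077 × $253,400 = 45,129.41.
At nearest $50: Lakeview Bridge $41,600; Valley Plaza $101,550; Pioneer Reservoir $65,150; East Interchange $45,150. Sum = $253,450.
Difference $253,400 − $253,450 = −$50 applied to largest clients served (Valley Plaza): Valley Plaza becomes $101,500.

Lakeview Bridge: $41,600 · Valley Plaza: $101,500 · Pioneer Reservoir: $65,150 · East Interchange: $45,150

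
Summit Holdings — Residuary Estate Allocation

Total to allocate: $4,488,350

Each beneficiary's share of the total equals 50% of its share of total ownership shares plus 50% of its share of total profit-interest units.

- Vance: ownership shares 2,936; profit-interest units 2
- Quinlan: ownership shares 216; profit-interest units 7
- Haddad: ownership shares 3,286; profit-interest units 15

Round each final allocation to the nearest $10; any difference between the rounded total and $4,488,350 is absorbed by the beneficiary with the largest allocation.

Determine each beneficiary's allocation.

Totals — ownership shares 6,438, profit-interest units 24.
Composite weights (50% ownership shares + 50% profit-interest units): Vance 0.2697; Quinlan 0.1626; Haddad 0.5677.
Raw shares: Vance 1,210,453.20; Quinlan 729,844.89; Haddad 2,548,051.91.
At nearest $10: Vance $1,210,450; Quinlan $729,840; Haddad $2,548,050. Sum = $4,488,340.
Difference $4,488,350 − $4,488,340 = +$10 applied to largest allocation (Haddad): Haddad becomes $2,548,060.

Vance: $1,210,450 · Quinlan: $729,840 · Haddad: $2,548,060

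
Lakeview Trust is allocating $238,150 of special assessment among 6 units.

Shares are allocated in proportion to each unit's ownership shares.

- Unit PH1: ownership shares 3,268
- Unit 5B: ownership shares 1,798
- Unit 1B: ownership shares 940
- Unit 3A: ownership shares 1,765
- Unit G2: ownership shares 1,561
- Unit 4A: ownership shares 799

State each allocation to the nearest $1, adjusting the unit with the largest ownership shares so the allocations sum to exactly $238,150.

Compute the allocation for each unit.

Ownership shares total: 10,131.
Unrounded shares: Unit PH1 3,268/10,131 × $238,150 = 76,821.06; Unit 5B 1,798/10,131 × $238,150 = 42,265.69; Unit 1B 940/10,131 × $238,150 = 22,096.63; Unit 3A 1,765/10,131 × $238,150 = 41,489.96; Unit G2 1,561/10,131 × $238,150 = 36,694.52; Unit 4A 799/10,131 × $238,150 = 18,782.14.
After rounding ($1): Unit PH1 $76,821; Unit 5B $42,266; Unit 1B $22,097; Unit 3A $41,490; Unit G2 $36,695; Unit 4A $18,782. Sum = $238,151.
Difference $238,150 − $238,151 = −$1 applied to largest ownership shares (Unit PH1): Unit PH1 becomes $76,820.

Unit PH1: $76,820 | Unit 5B: $42,266 | Unit 1B: $22,097 | Unit 3A: $41,490 | Unit G2: $36,695 | Unit 4A: $18,782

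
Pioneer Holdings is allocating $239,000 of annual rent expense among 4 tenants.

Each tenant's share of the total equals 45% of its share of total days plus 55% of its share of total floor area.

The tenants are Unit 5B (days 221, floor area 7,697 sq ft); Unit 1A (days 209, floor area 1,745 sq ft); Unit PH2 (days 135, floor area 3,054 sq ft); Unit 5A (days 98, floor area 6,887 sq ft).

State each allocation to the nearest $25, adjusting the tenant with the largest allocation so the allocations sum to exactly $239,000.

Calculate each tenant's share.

Days total 663; floor area total 19,383.
Combined weights (45% days + 55% floor area): Unit 5B 0.3684; Unit 1A 0.1914; Unit PH2 0.1783; Unit 5A 0.2619.
Raw shares: Unit 5B 88,048.87; Unit 1A 45,737.49; Unit PH2 42,610.68; Unit 5A 62,602.96.
Rounded to nearest $25: Unit 5B $88,050; Unit 1A $45,725; Unit PH2 $42,600; Unit 5A $62,600. Sum = $238,975.
Difference $239,000 − $238,975 = +$25 applied to largest allocation (Unit 5B): Unit 5B becomes $88,075.

Unit 5B: $88,075 | Unit 1A: $45,725 | Unit PH2: $42,600 | Unit 5A: $62,600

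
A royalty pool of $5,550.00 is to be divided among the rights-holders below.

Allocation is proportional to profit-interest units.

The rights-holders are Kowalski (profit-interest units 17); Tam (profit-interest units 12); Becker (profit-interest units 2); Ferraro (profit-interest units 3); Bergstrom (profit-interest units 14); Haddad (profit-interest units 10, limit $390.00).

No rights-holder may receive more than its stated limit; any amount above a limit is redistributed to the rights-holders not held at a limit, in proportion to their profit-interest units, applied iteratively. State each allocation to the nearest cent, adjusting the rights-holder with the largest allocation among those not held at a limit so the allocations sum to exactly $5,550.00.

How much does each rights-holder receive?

Kowalski: $1,827.50 | Tam: $1,290.00 | Becker: $215.00 | Ferraro: $322.50 | Bergstrom: $1,505.00 | Haddad: $390.00

Sum of profit-interest units: 58.
Proportional shares (ignoring caps): Kowalski 1,626.7241; Tam 1,148.2759; Becker 191.3793; Ferraro 287.0690; Bergstrom 1,339.6552; Haddad 956.8966.
Capped: Haddad ($390.00); remaining pool $5,160.00 reallocated over remaining profit-interest units 48.
Redistributed shares: Kowalski 1,827.5000 → $1,827.50; Tam 1,290.0000 → $1,290.00; Becker 215.0000 → $215.00; Ferraro 322.5000 → $322.50; Bergstrom 1,505.0000 → $1,505.00.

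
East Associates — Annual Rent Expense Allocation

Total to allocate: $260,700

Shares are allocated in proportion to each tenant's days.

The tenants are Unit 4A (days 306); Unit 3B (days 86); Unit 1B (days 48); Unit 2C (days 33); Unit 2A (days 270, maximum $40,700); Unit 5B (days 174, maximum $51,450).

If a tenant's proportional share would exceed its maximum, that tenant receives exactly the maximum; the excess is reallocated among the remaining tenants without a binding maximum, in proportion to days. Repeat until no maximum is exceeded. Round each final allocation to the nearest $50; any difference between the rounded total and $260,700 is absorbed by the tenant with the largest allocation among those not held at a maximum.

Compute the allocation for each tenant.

Combined days = 917.
Unconstrained shares: Unit 4A 86,994.77; Unit 3B 24,449.51; Unit 1B 13,646.24; Unit 2C 9,381.79; Unit 2A 76,760.09; Unit 5B 49,467.61.
Cap binds for Unit 2A ($40,700); remaining pool $220,000 reallocated over remaining days 647.
Cap binds for Unit 5B ($51,450); remaining pool $168,550 reallocated over remaining days 473.
Remaining shares: Unit 4A 109,040.80 → $109,050; Unit 3B 30,645.45 → $30,650; Unit 1B 17,104.44 → $17,100; Unit 2C 11,759.30 → $11,750.

Unit 4A: $109,050 | Unit 3B: $30,650 | Unit 1B: $17,100 | Unit 2C: $11,750 | Unit 2A: $40,700 | Unit 5B: $51,450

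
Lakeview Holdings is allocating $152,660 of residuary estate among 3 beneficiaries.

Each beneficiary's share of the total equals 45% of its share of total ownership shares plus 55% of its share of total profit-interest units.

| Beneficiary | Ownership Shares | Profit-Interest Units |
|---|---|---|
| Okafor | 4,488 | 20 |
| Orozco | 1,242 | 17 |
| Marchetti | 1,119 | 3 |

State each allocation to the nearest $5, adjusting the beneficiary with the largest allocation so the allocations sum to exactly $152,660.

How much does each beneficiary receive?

Ownership shares total 6,849; profit-interest units total 40.
Composite weights (45% ownership shares + 55% profit-interest units): Okafor 0.5699; Orozco 0.3154; Marchetti 0.1148.
Pro-rata amounts: Okafor 86,997.14; Orozco 48,141.81; Marchetti 17,521.04.
Rounded to nearest $5: Okafor $86,995; Orozco $48,140; Marchetti $17,520. Sum = $152,655.
Difference $152,660 − $152,655 = +$5 applied to largest allocation (Okafor): Okafor becomes $87,000.

Okafor: $87,000 · Orozco: $48,140 · Marchetti: $17,520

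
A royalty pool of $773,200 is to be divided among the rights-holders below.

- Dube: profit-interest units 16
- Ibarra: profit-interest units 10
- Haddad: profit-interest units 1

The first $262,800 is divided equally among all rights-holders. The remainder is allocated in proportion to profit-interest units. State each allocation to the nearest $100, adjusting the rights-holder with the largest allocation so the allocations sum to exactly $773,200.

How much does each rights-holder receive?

First tranche $262,800 split equally: $87,600 each.
Remainder $510,400 by profit-interest units (total 27): Dube 302,459.26 → $302,500; Ibarra 189,037.04 → $189,000; Haddad 18,903.70 → $18,900.
Totals: Dube $87,600 + $302,500 = $390,100; Ibarra $87,600 + $189,000 = $276,600; Haddad $87,600 + $18,900 = $106,500.

Dube: $390,100; Ibarra: $276,600; Haddad: $106,500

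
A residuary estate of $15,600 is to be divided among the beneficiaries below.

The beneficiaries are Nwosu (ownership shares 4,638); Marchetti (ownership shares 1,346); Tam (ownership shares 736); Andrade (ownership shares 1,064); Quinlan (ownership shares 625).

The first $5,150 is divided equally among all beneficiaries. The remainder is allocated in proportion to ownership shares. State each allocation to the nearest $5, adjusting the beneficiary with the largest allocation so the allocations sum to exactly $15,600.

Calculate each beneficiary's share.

Nwosu: $6,795 | Marchetti: $2,705 | Tam: $1,945 | Andrade: $2,350 | Quinlan: $1,805

First tranche $5,150 split equally: $1,030 each.
Remainder $10,450 by ownership shares (total 8,409): Nwosu 5,763.72 → $5,765; Marchetti 1,672.70 → $1,675; Tam 914.64 → $915; Andrade 1,322.25 → $1,320; Quinlan 776.70 → $775.
Totals: Nwosu $1,030 + $5,765 = $6,795; Marchetti $1,030 + $1,675 = $2,705; Tam $1,030 + $915 = $1,945; Andrade $1,030 + $1,320 = $2,350; Quinlan $1,030 + $775 = $1,805.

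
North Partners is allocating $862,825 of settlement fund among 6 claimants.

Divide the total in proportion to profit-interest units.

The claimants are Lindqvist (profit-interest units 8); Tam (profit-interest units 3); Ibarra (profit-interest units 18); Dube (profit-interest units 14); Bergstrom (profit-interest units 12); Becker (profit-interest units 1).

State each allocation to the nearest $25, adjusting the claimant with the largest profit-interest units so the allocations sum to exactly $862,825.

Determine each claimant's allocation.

Combined profit-interest units = 8 + 3 + 18 + 14 + 12 + 1 = 56.
Proportional shares: Lindqvist 123,260.71; Tam 46,222.77; Ibarra 277,336.61; Dube 215,706.25; Bergstrom 184,891.07; Becker 15,407.59.
At nearest $25: Lindqvist $123,250; Tam $46,225; Ibarra $277,325; Dube $215,700; Bergstrom $184,900; Becker $15,400. Sum = $862,800.
Difference $862,825 − $862,800 = +$25 applied to largest profit-interest units (Ibarra): Ibarra becomes $277,350.

Lindqvist: $123,250 | Tam: $46,225 | Ibarra: $277,350 | Dube: $215,700 | Bergstrom: $184,900 | Becker: $15,400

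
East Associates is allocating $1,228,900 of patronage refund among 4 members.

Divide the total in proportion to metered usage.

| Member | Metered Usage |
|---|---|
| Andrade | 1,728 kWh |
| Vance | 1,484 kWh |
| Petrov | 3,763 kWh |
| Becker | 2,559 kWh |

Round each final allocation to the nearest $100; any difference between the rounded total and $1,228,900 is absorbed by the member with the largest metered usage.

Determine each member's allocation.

Andrade: $222,700 | Vance: $191,300 | Petrov: $485,100 | Becker: $329,800

Total metered usage = 9,534.
Raw shares: Andrade 1,728/9,534 × $1,228,900 = 222,733.29; Vance 1,484/9,534 × $1,228,900 = 191,282.53; Petrov 3,763/9,534 × $1,228,900 = 485,037.83; Becker 2,559/9,534 × $1,228,900 = 329,846.35.
At nearest $100: Andrade $222,700; Vance $191,300; Petrov $485,000; Becker $329,800. Sum = $1,228,800.
Difference $1,228,900 − $1,228,800 = +$100 applied to largest metered usage (Petrov): Petrov becomes $485,100.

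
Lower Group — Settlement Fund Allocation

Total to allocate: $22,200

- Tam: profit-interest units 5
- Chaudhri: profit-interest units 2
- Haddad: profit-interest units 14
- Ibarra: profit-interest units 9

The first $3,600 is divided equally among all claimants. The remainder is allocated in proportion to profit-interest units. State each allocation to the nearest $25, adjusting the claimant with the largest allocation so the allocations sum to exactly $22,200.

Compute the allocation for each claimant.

$3,600 shared equally gives $900 per claimant.
Remainder $18,600 by profit-interest units (total 30): Tam 3,100.00 → $3,100; Chaudhri 1,240.00 → $1,250; Haddad 8,680.00 → $8,675; Ibarra 5,580.00 → $5,575.
Totals: Tam $900 + $3,100 = $4,000; Chaudhri $900 + $1,250 = $2,150; Haddad $900 + $8,675 = $9,575; Ibarra $900 + $5,575 = $6,475.

Tam: $4,000 | Chaudhri: $2,150 | Haddad: $9,575 | Ibarra: $6,475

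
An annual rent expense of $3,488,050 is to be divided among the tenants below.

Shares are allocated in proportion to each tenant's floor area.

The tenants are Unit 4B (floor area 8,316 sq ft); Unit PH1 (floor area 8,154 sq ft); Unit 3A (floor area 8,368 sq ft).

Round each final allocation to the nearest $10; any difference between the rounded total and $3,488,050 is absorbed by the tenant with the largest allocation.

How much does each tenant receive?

Unit 4B: $1,167,830; Unit PH1: $1,145,080; Unit 3A: $1,175,140

Floor area total: 24,838.
Proportional shares: Unit 4B 8,316/24,838 × $3,488,050 = 1,167,832.51; Unit PH1 8,154/24,838 × $3,488,050 = 1,145,082.52; Unit 3A 8,368/24,838 × $3,488,050 = 1,175,134.97.
At nearest $10: Unit 4B $1,167,830; Unit PH1 $1,145,080; Unit 3A $1,175,130. Sum = $3,488,040.
Difference $3,488,050 − $3,488,040 = +$10 applied to largest allocation (Unit 3A): Unit 3A becomes $1,175,140.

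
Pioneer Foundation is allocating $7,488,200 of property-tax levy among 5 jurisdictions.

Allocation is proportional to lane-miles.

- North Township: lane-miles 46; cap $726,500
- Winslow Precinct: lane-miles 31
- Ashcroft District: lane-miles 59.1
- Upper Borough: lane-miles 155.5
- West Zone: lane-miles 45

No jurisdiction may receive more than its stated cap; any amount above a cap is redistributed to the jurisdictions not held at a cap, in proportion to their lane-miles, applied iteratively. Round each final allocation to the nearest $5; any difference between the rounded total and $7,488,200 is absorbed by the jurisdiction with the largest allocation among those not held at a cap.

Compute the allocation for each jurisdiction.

North Township: $726,500 | Winslow Precinct: $721,310 | Ashcroft District: $1,375,145 | Upper Borough: $3,618,180 | West Zone: $1,047,065

Total lane-miles = 336.6.
Unconstrained shares: North Township 1,023,342.84; Winslow Precinct 689,644.09; Ashcroft District 1,314,773.08; Upper Borough 3,459,343.73; West Zone 1,001,096.26.
Capped: North Township ($726,500); remaining pool $6,761,700 reallocated over remaining lane-miles 290.6.
Remaining shares: Winslow Precinct 721,310.05 → $721,310; Ashcroft District 1,375,142.70 → $1,375,145; Upper Borough 3,618,184.27 → $3,618,185; West Zone 1,047,062.97 → $1,047,065.
Rounding difference −$5 applied to Upper Borough → $3,618,180.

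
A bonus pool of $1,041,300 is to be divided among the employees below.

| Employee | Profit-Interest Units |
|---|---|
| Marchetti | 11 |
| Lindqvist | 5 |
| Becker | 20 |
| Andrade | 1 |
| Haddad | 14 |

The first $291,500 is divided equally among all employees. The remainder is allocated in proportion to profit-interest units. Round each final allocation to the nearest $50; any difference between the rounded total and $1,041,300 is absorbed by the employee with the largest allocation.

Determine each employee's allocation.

Marchetti: $220,000 · Lindqvist: $131,800 · Becker: $352,350 · Andrade: $73,000 · Haddad: $264,150

First tranche $291,500 split equally: $58,300 each.
Remainder $749,800 by profit-interest units (total 51): Marchetti 161,721.57 → $161,700; Lindqvist 73,509.80 → $73,500; Becker 294,039.22 → $294,050; Andrade 14,701.96 → $14,700; Haddad 205,827.45 → $205,850.
Totals: Marchetti $58,300 + $161,700 = $220,000; Lindqvist $58,300 + $73,500 = $131,800; Becker $58,300 + $294,050 = $352,350; Andrade $58,300 + $14,700 = $73,000; Haddad $58,300 + $205,850 = $264,150.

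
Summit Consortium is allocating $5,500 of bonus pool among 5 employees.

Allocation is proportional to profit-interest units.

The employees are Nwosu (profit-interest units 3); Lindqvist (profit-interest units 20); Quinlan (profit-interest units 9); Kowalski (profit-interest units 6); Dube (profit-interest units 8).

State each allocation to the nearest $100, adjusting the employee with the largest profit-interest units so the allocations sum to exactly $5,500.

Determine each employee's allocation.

Total profit-interest units = 46.
Proportional shares: Nwosu 3/46 × $5,500 = 358.70; Lindqvist 20/46 × $5,500 = 2,391.30; Quinlan 9/46 × $5,500 = 1,076.09; Kowalski 6/46 × $5,500 = 717.39; Dube 8/46 × $5,500 = 956.52.
Rounded to nearest $100: Nwosu $400; Lindqvist $2,400; Quinlan $1,100; Kowalski $700; Dube $1,000. Sum = $5,600.
Difference $5,500 − $5,600 = −$100 applied to largest profit-interest units (Lindqvist): Lindqvist becomes $2,300.

Nwosu: $400; Lindqvist: $2,300; Quinlan: $1,100; Kowalski: $700; Dube: $1,000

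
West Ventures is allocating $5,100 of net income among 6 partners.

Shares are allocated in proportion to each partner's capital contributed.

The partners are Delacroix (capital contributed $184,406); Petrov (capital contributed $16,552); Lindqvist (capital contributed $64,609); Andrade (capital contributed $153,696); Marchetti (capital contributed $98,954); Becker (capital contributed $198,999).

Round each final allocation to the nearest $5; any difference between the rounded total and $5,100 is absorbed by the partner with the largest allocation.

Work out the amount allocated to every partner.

Capital contributed total: 717,216.
Proportional shares: Delacroix 184,406/717,216 × $5,100 = 1,311.28; Petrov 16,552/717,216 × $5,100 = 117.70; Lindqvist 64,609/717,216 × $5,100 = 459.42; Andrade 153,696/717,216 × $5,100 = 1,092.91; Marchetti 98,954/717,216 × $5,100 = 703.64; Becker 198,999/717,216 × $5,100 = 1,415.05.
Rounded to nearest $5: Delacroix $1,310; Petrov $120; Lindqvist $460; Andrade $1,095; Marchetti $705; Becker $1,415. Sum = $5,105.
Difference $5,100 − $5,105 = −$5 applied to largest allocation (Becker): Becker becomes $1,410.

Delacroix: $1,310 · Petrov: $120 · Lindqvist: $460 · Andrade: $1,095 · Marchetti: $705 · Becker: $1,410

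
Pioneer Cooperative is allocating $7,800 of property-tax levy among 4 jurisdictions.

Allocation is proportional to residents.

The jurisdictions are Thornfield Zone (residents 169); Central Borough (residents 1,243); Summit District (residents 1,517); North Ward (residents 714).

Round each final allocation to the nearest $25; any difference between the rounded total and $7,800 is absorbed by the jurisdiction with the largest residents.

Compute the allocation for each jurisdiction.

Thornfield Zone: $350 | Central Borough: $2,650 | Summit District: $3,275 | North Ward: $1,525

Combined residents = 3,643.
Unrounded shares: Thornfield Zone 169/3,643 × $7,800 = 361.84; Central Borough 1,243/3,643 × $7,800 = 2,661.38; Summit District 1,517/3,643 × $7,800 = 3,248.04; North Ward 714/3,643 × $7,800 = 1,528.74.
Rounded to nearest $25: Thornfield Zone $350; Central Borough $2,650; Summit District $3,250; North Ward $1,525. Sum = $7,775.
Difference $7,800 − $7,775 = +$25 applied to largest residents (Summit District): Summit District becomes $3,275.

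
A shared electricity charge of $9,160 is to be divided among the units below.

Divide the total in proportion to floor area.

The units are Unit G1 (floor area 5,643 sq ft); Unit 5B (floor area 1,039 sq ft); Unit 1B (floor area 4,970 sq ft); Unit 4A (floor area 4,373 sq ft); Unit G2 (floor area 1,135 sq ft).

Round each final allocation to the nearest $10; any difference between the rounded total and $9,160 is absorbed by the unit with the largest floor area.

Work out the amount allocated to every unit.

Combined floor area = 17,160.
Proportional shares: Unit G1 5,643/17,160 × $9,160 = 3,012.23; Unit 5B 1,039/17,160 × $9,160 = 554.62; Unit 1B 4,970/17,160 × $9,160 = 2,652.98; Unit 4A 4,373/17,160 × $9,160 = 2,334.31; Unit G2 1,135/17,160 × $9,160 = 605.86.
Rounded to nearest $10: Unit G1 $3,010; Unit 5B $550; Unit 1B $2,650; Unit 4A $2,330; Unit G2 $610. Sum = $9,150.
Difference $9,160 − $9,150 = +$10 applied to largest floor area (Unit G1): Unit G1 becomes $3,020.

Unit G1: $3,020 · Unit 5B: $550 · Unit 1B: $2,650 · Unit 4A: $2,330 · Unit G2: $610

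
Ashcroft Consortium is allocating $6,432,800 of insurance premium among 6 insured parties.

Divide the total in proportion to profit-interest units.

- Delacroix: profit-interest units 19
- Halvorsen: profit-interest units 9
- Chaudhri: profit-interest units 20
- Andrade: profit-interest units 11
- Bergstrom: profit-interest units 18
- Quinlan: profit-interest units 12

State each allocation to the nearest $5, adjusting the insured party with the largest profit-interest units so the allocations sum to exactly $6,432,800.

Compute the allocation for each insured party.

Sum of profit-interest units: 89.
Proportional shares: Delacroix 19/89 × $6,432,800 = 1,373,294.38; Halvorsen 9/89 × $6,432,800 = 650,507.87; Chaudhri 20/89 × $6,432,800 = 1,445,573.03; Andrade 11/89 × $6,432,800 = 795,065.17; Bergstrom 18/89 × $6,432,800 = 1,301,015.73; Quinlan 12/89 × $6,432,800 = 867,343.82.
After rounding ($5): Delacroix $1,373,295; Halvorsen $650,510; Chaudhri $1,445,575; Andrade $795,065; Bergstrom $1,301,015; Quinlan $867,345. Sum = $6,432,805.
Difference $6,432,800 − $6,432,805 = −$5 applied to largest profit-interest units (Chaudhri): Chaudhri becomes $1,445,570.

Delacroix: $1,373,295 | Halvorsen: $650,510 | Chaudhri: $1,445,570 | Andrade: $795,065 | Bergstrom: $1,301,015 | Quinlan: $867,345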